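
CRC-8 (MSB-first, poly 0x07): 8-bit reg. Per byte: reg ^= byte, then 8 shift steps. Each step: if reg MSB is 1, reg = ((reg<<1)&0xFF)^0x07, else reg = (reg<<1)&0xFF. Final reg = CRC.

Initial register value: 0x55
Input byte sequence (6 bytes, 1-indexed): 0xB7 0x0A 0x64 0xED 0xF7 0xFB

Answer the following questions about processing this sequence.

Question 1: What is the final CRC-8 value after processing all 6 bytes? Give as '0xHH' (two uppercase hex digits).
After byte 1 (0xB7): reg=0xA0
After byte 2 (0x0A): reg=0x5F
After byte 3 (0x64): reg=0xA1
After byte 4 (0xED): reg=0xE3
After byte 5 (0xF7): reg=0x6C
After byte 6 (0xFB): reg=0xEC

Answer: 0xEC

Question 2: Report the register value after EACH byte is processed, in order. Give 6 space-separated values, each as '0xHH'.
0xA0 0x5F 0xA1 0xE3 0x6C 0xEC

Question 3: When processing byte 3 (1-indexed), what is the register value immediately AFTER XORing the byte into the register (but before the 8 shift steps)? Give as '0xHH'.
Register before byte 3: 0x5F
Byte 3: 0x64
0x5F XOR 0x64 = 0x3B

Answer: 0x3B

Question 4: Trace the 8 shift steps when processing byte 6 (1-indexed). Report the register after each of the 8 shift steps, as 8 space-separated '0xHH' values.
After byte 1 (0xB7): reg=0xA0
After byte 2 (0x0A): reg=0x5F
After byte 3 (0x64): reg=0xA1
After byte 4 (0xED): reg=0xE3
After byte 5 (0xF7): reg=0x6C
Register before byte 6: 0x6C
After XOR with byte 0xFB: 0x97

Answer: 0x29 0x52 0xA4 0x4F 0x9E 0x3B 0x76 0xEC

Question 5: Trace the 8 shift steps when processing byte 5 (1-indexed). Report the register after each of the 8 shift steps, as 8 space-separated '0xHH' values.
After byte 1 (0xB7): reg=0xA0
After byte 2 (0x0A): reg=0x5F
After byte 3 (0x64): reg=0xA1
After byte 4 (0xED): reg=0xE3
Register before byte 5: 0xE3
After XOR with byte 0xF7: 0x14

Answer: 0x28 0x50 0xA0 0x47 0x8E 0x1B 0x36 0x6C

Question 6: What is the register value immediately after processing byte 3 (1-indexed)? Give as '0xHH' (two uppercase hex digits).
Answer: 0xA1

Derivation:
After byte 1 (0xB7): reg=0xA0
After byte 2 (0x0A): reg=0x5F
After byte 3 (0x64): reg=0xA1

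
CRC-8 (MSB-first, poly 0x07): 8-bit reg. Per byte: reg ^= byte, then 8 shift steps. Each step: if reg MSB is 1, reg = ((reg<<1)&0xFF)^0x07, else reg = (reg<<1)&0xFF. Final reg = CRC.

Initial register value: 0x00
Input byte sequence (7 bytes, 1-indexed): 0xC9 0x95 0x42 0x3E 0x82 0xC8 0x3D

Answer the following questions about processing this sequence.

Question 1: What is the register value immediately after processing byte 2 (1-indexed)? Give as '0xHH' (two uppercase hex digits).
After byte 1 (0xC9): reg=0x71
After byte 2 (0x95): reg=0xB2

Answer: 0xB2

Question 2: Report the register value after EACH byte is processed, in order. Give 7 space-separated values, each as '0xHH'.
0x71 0xB2 0xDE 0xAE 0xC4 0x24 0x4F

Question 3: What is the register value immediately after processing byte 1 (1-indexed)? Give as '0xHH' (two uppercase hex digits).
Answer: 0x71

Derivation:
After byte 1 (0xC9): reg=0x71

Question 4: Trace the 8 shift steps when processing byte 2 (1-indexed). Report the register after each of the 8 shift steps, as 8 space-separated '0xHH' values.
Answer: 0xCF 0x99 0x35 0x6A 0xD4 0xAF 0x59 0xB2

Derivation:
After byte 1 (0xC9): reg=0x71
Register before byte 2: 0x71
After XOR with byte 0x95: 0xE4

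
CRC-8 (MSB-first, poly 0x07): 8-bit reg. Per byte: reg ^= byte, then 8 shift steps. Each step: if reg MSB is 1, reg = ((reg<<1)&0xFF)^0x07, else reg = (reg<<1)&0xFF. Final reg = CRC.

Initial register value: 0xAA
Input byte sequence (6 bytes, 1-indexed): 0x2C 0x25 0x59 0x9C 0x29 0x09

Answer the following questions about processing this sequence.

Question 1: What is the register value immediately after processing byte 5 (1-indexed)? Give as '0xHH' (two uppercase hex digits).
After byte 1 (0x2C): reg=0x9B
After byte 2 (0x25): reg=0x33
After byte 3 (0x59): reg=0x11
After byte 4 (0x9C): reg=0xAA
After byte 5 (0x29): reg=0x80

Answer: 0x80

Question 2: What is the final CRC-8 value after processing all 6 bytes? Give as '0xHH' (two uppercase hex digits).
After byte 1 (0x2C): reg=0x9B
After byte 2 (0x25): reg=0x33
After byte 3 (0x59): reg=0x11
After byte 4 (0x9C): reg=0xAA
After byte 5 (0x29): reg=0x80
After byte 6 (0x09): reg=0xB6

Answer: 0xB6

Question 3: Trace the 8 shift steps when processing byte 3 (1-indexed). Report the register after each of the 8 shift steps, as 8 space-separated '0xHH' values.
Answer: 0xD4 0xAF 0x59 0xB2 0x63 0xC6 0x8B 0x11

Derivation:
After byte 1 (0x2C): reg=0x9B
After byte 2 (0x25): reg=0x33
Register before byte 3: 0x33
After XOR with byte 0x59: 0x6A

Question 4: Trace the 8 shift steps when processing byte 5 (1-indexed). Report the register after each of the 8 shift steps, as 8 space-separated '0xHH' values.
Answer: 0x01 0x02 0x04 0x08 0x10 0x20 0x40 0x80

Derivation:
After byte 1 (0x2C): reg=0x9B
After byte 2 (0x25): reg=0x33
After byte 3 (0x59): reg=0x11
After byte 4 (0x9C): reg=0xAA
Register before byte 5: 0xAA
After XOR with byte 0x29: 0x83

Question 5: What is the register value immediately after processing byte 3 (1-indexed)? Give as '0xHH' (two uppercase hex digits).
After byte 1 (0x2C): reg=0x9B
After byte 2 (0x25): reg=0x33
After byte 3 (0x59): reg=0x11

Answer: 0x11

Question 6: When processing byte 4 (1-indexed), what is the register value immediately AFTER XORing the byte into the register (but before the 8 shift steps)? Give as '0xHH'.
Register before byte 4: 0x11
Byte 4: 0x9C
0x11 XOR 0x9C = 0x8D

Answer: 0x8D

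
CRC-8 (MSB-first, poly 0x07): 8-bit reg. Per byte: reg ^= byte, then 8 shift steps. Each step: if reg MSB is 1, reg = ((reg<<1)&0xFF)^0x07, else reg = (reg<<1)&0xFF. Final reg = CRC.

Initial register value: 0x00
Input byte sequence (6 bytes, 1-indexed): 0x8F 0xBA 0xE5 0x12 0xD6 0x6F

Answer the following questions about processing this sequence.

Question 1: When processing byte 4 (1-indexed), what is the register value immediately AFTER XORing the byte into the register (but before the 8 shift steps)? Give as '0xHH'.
Register before byte 4: 0x34
Byte 4: 0x12
0x34 XOR 0x12 = 0x26

Answer: 0x26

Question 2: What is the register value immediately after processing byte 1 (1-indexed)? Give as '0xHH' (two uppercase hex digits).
After byte 1 (0x8F): reg=0xA4

Answer: 0xA4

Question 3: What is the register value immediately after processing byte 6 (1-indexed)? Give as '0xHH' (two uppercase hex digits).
After byte 1 (0x8F): reg=0xA4
After byte 2 (0xBA): reg=0x5A
After byte 3 (0xE5): reg=0x34
After byte 4 (0x12): reg=0xF2
After byte 5 (0xD6): reg=0xFC
After byte 6 (0x6F): reg=0xF0

Answer: 0xF0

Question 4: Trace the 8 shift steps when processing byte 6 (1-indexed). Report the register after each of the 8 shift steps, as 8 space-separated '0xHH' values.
Answer: 0x21 0x42 0x84 0x0F 0x1E 0x3C 0x78 0xF0

Derivation:
After byte 1 (0x8F): reg=0xA4
After byte 2 (0xBA): reg=0x5A
After byte 3 (0xE5): reg=0x34
After byte 4 (0x12): reg=0xF2
After byte 5 (0xD6): reg=0xFC
Register before byte 6: 0xFC
After XOR with byte 0x6F: 0x93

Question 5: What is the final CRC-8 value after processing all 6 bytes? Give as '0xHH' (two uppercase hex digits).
Answer: 0xF0

Derivation:
After byte 1 (0x8F): reg=0xA4
After byte 2 (0xBA): reg=0x5A
After byte 3 (0xE5): reg=0x34
After byte 4 (0x12): reg=0xF2
After byte 5 (0xD6): reg=0xFC
After byte 6 (0x6F): reg=0xF0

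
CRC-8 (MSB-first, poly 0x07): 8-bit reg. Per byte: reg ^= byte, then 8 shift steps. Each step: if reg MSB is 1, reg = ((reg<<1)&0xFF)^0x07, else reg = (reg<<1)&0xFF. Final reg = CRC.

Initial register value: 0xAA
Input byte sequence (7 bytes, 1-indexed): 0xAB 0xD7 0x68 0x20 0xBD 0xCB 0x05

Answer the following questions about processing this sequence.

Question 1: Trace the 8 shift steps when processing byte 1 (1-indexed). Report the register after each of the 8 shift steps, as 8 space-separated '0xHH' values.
Answer: 0x02 0x04 0x08 0x10 0x20 0x40 0x80 0x07

Derivation:
Register before byte 1: 0xAA
After XOR with byte 0xAB: 0x01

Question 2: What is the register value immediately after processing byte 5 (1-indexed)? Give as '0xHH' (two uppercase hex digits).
Answer: 0xCD

Derivation:
After byte 1 (0xAB): reg=0x07
After byte 2 (0xD7): reg=0x3E
After byte 3 (0x68): reg=0xA5
After byte 4 (0x20): reg=0x92
After byte 5 (0xBD): reg=0xCD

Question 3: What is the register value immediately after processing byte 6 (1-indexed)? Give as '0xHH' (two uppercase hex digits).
Answer: 0x12

Derivation:
After byte 1 (0xAB): reg=0x07
After byte 2 (0xD7): reg=0x3E
After byte 3 (0x68): reg=0xA5
After byte 4 (0x20): reg=0x92
After byte 5 (0xBD): reg=0xCD
After byte 6 (0xCB): reg=0x12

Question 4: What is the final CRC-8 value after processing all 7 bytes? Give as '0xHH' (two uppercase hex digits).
Answer: 0x65

Derivation:
After byte 1 (0xAB): reg=0x07
After byte 2 (0xD7): reg=0x3E
After byte 3 (0x68): reg=0xA5
After byte 4 (0x20): reg=0x92
After byte 5 (0xBD): reg=0xCD
After byte 6 (0xCB): reg=0x12
After byte 7 (0x05): reg=0x65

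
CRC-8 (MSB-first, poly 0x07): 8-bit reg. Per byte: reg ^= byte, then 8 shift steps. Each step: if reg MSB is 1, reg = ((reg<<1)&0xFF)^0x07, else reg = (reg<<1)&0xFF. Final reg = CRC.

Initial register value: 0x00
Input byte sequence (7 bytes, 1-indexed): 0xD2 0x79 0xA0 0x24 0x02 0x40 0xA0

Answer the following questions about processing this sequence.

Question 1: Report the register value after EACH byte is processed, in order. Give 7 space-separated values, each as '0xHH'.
0x30 0xF8 0x8F 0x58 0x81 0x49 0x91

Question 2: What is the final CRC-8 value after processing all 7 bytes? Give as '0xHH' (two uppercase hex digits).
Answer: 0x91

Derivation:
After byte 1 (0xD2): reg=0x30
After byte 2 (0x79): reg=0xF8
After byte 3 (0xA0): reg=0x8F
After byte 4 (0x24): reg=0x58
After byte 5 (0x02): reg=0x81
After byte 6 (0x40): reg=0x49
After byte 7 (0xA0): reg=0x91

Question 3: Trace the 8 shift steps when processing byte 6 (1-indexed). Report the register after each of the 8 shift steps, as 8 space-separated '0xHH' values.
Answer: 0x85 0x0D 0x1A 0x34 0x68 0xD0 0xA7 0x49

Derivation:
After byte 1 (0xD2): reg=0x30
After byte 2 (0x79): reg=0xF8
After byte 3 (0xA0): reg=0x8F
After byte 4 (0x24): reg=0x58
After byte 5 (0x02): reg=0x81
Register before byte 6: 0x81
After XOR with byte 0x40: 0xC1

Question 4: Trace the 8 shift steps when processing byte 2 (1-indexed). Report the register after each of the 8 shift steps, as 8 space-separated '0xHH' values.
Answer: 0x92 0x23 0x46 0x8C 0x1F 0x3E 0x7C 0xF8

Derivation:
After byte 1 (0xD2): reg=0x30
Register before byte 2: 0x30
After XOR with byte 0x79: 0x49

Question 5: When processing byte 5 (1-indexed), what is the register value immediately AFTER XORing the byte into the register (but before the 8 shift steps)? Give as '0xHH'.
Answer: 0x5A

Derivation:
Register before byte 5: 0x58
Byte 5: 0x02
0x58 XOR 0x02 = 0x5A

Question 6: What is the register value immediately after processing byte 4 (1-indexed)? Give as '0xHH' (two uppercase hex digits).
Answer: 0x58

Derivation:
After byte 1 (0xD2): reg=0x30
After byte 2 (0x79): reg=0xF8
After byte 3 (0xA0): reg=0x8F
After byte 4 (0x24): reg=0x58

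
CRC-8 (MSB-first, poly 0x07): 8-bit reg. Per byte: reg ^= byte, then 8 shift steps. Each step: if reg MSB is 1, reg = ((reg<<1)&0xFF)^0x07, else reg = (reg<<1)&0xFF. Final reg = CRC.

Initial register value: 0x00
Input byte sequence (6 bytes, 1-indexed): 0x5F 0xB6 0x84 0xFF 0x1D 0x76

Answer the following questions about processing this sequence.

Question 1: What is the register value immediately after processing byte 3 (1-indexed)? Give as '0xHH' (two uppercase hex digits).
After byte 1 (0x5F): reg=0x9A
After byte 2 (0xB6): reg=0xC4
After byte 3 (0x84): reg=0xC7

Answer: 0xC7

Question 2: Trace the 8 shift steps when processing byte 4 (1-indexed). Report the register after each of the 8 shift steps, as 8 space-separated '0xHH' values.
Answer: 0x70 0xE0 0xC7 0x89 0x15 0x2A 0x54 0xA8

Derivation:
After byte 1 (0x5F): reg=0x9A
After byte 2 (0xB6): reg=0xC4
After byte 3 (0x84): reg=0xC7
Register before byte 4: 0xC7
After XOR with byte 0xFF: 0x38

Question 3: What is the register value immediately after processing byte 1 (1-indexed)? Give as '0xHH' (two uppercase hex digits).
After byte 1 (0x5F): reg=0x9A

Answer: 0x9A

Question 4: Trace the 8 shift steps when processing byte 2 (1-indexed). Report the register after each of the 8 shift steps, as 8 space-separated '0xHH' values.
Answer: 0x58 0xB0 0x67 0xCE 0x9B 0x31 0x62 0xC4

Derivation:
After byte 1 (0x5F): reg=0x9A
Register before byte 2: 0x9A
After XOR with byte 0xB6: 0x2C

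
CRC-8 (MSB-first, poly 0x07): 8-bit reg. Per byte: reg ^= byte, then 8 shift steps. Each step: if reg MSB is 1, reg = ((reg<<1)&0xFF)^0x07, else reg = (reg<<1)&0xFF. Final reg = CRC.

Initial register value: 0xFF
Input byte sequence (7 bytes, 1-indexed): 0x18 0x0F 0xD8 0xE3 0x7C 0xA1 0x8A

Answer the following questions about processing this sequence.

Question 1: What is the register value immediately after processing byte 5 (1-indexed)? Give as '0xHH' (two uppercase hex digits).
Answer: 0xB1

Derivation:
After byte 1 (0x18): reg=0xBB
After byte 2 (0x0F): reg=0x05
After byte 3 (0xD8): reg=0x1D
After byte 4 (0xE3): reg=0xF4
After byte 5 (0x7C): reg=0xB1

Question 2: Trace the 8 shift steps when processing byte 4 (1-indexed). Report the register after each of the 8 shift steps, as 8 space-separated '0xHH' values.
Answer: 0xFB 0xF1 0xE5 0xCD 0x9D 0x3D 0x7A 0xF4

Derivation:
After byte 1 (0x18): reg=0xBB
After byte 2 (0x0F): reg=0x05
After byte 3 (0xD8): reg=0x1D
Register before byte 4: 0x1D
After XOR with byte 0xE3: 0xFE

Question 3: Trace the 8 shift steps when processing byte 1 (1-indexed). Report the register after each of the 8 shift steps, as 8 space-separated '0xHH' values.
Register before byte 1: 0xFF
After XOR with byte 0x18: 0xE7

Answer: 0xC9 0x95 0x2D 0x5A 0xB4 0x6F 0xDE 0xBB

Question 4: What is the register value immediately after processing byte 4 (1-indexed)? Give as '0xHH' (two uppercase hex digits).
Answer: 0xF4

Derivation:
After byte 1 (0x18): reg=0xBB
After byte 2 (0x0F): reg=0x05
After byte 3 (0xD8): reg=0x1D
After byte 4 (0xE3): reg=0xF4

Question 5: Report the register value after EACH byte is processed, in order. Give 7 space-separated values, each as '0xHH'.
0xBB 0x05 0x1D 0xF4 0xB1 0x70 0xE8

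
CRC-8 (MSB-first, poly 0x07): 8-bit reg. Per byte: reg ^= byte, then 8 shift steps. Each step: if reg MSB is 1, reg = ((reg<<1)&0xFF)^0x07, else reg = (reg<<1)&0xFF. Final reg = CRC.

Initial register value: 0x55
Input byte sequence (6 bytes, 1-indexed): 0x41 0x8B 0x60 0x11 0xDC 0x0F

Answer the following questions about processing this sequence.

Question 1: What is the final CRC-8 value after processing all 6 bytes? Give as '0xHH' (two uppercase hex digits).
Answer: 0xE5

Derivation:
After byte 1 (0x41): reg=0x6C
After byte 2 (0x8B): reg=0xBB
After byte 3 (0x60): reg=0x0F
After byte 4 (0x11): reg=0x5A
After byte 5 (0xDC): reg=0x9B
After byte 6 (0x0F): reg=0xE5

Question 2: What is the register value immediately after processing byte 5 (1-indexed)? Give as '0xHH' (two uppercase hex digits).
Answer: 0x9B

Derivation:
After byte 1 (0x41): reg=0x6C
After byte 2 (0x8B): reg=0xBB
After byte 3 (0x60): reg=0x0F
After byte 4 (0x11): reg=0x5A
After byte 5 (0xDC): reg=0x9B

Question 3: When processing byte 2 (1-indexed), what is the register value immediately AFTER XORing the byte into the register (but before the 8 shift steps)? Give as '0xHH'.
Answer: 0xE7

Derivation:
Register before byte 2: 0x6C
Byte 2: 0x8B
0x6C XOR 0x8B = 0xE7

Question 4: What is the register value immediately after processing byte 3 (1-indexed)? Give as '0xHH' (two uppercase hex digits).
Answer: 0x0F

Derivation:
After byte 1 (0x41): reg=0x6C
After byte 2 (0x8B): reg=0xBB
After byte 3 (0x60): reg=0x0F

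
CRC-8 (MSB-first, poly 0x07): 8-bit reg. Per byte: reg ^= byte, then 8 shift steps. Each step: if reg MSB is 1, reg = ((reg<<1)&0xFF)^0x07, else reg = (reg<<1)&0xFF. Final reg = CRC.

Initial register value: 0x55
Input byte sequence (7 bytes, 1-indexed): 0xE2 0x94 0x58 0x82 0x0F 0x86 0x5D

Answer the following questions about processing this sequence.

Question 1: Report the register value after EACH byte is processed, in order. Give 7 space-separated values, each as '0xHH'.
0x0C 0xC1 0xC6 0xDB 0x22 0x75 0xD8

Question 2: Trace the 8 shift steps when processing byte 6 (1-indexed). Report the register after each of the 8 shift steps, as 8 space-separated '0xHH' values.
After byte 1 (0xE2): reg=0x0C
After byte 2 (0x94): reg=0xC1
After byte 3 (0x58): reg=0xC6
After byte 4 (0x82): reg=0xDB
After byte 5 (0x0F): reg=0x22
Register before byte 6: 0x22
After XOR with byte 0x86: 0xA4

Answer: 0x4F 0x9E 0x3B 0x76 0xEC 0xDF 0xB9 0x75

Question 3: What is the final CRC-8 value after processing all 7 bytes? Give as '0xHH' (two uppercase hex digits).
Answer: 0xD8

Derivation:
After byte 1 (0xE2): reg=0x0C
After byte 2 (0x94): reg=0xC1
After byte 3 (0x58): reg=0xC6
After byte 4 (0x82): reg=0xDB
After byte 5 (0x0F): reg=0x22
After byte 6 (0x86): reg=0x75
After byte 7 (0x5D): reg=0xD8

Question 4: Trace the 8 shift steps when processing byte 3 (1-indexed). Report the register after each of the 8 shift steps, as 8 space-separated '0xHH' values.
Answer: 0x35 0x6A 0xD4 0xAF 0x59 0xB2 0x63 0xC6

Derivation:
After byte 1 (0xE2): reg=0x0C
After byte 2 (0x94): reg=0xC1
Register before byte 3: 0xC1
After XOR with byte 0x58: 0x99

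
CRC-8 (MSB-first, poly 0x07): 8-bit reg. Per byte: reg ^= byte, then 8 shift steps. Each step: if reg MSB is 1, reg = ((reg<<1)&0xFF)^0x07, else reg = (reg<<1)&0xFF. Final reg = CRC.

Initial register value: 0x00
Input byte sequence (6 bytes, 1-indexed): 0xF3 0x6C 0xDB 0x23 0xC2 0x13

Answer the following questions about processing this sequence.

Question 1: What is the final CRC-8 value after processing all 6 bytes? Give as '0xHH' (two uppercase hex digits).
After byte 1 (0xF3): reg=0xD7
After byte 2 (0x6C): reg=0x28
After byte 3 (0xDB): reg=0xD7
After byte 4 (0x23): reg=0xC2
After byte 5 (0xC2): reg=0x00
After byte 6 (0x13): reg=0x79

Answer: 0x79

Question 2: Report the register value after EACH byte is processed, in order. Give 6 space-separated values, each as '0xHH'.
0xD7 0x28 0xD7 0xC2 0x00 0x79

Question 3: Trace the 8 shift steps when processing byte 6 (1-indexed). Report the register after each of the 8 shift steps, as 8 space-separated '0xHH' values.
Answer: 0x26 0x4C 0x98 0x37 0x6E 0xDC 0xBF 0x79

Derivation:
After byte 1 (0xF3): reg=0xD7
After byte 2 (0x6C): reg=0x28
After byte 3 (0xDB): reg=0xD7
After byte 4 (0x23): reg=0xC2
After byte 5 (0xC2): reg=0x00
Register before byte 6: 0x00
After XOR with byte 0x13: 0x13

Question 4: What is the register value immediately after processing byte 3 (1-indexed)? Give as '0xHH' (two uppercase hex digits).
After byte 1 (0xF3): reg=0xD7
After byte 2 (0x6C): reg=0x28
After byte 3 (0xDB): reg=0xD7

Answer: 0xD7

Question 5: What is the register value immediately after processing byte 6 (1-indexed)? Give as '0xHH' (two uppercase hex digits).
Answer: 0x79

Derivation:
After byte 1 (0xF3): reg=0xD7
After byte 2 (0x6C): reg=0x28
After byte 3 (0xDB): reg=0xD7
After byte 4 (0x23): reg=0xC2
After byte 5 (0xC2): reg=0x00
After byte 6 (0x13): reg=0x79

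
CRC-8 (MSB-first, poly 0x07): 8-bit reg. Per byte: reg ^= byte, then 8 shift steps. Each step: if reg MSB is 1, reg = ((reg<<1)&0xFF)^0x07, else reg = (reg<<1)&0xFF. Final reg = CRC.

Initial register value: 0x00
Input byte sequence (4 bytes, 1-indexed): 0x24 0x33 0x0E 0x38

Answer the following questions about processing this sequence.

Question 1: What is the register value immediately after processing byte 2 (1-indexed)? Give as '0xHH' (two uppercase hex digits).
Answer: 0x63

Derivation:
After byte 1 (0x24): reg=0xFC
After byte 2 (0x33): reg=0x63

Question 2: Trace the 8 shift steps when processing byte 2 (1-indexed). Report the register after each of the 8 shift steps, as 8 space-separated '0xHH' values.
Answer: 0x99 0x35 0x6A 0xD4 0xAF 0x59 0xB2 0x63

Derivation:
After byte 1 (0x24): reg=0xFC
Register before byte 2: 0xFC
After XOR with byte 0x33: 0xCF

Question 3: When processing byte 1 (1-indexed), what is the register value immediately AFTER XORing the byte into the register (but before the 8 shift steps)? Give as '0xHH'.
Register before byte 1: 0x00
Byte 1: 0x24
0x00 XOR 0x24 = 0x24

Answer: 0x24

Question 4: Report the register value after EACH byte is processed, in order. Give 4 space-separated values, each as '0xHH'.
0xFC 0x63 0x04 0xB4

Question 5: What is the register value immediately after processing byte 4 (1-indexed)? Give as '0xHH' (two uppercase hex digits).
After byte 1 (0x24): reg=0xFC
After byte 2 (0x33): reg=0x63
After byte 3 (0x0E): reg=0x04
After byte 4 (0x38): reg=0xB4

Answer: 0xB4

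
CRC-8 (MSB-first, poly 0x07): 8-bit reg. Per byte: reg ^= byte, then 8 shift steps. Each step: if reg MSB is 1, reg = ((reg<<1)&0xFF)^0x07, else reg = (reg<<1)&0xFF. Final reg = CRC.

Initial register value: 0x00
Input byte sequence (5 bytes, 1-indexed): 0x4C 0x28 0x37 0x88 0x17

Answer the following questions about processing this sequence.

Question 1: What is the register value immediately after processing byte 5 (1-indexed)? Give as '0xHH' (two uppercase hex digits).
After byte 1 (0x4C): reg=0xE3
After byte 2 (0x28): reg=0x7F
After byte 3 (0x37): reg=0xFF
After byte 4 (0x88): reg=0x42
After byte 5 (0x17): reg=0xAC

Answer: 0xAC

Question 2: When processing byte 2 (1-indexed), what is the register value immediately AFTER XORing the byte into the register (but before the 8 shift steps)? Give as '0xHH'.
Answer: 0xCB

Derivation:
Register before byte 2: 0xE3
Byte 2: 0x28
0xE3 XOR 0x28 = 0xCB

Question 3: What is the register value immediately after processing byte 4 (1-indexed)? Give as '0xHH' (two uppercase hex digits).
Answer: 0x42

Derivation:
After byte 1 (0x4C): reg=0xE3
After byte 2 (0x28): reg=0x7F
After byte 3 (0x37): reg=0xFF
After byte 4 (0x88): reg=0x42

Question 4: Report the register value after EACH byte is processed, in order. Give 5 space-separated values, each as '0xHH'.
0xE3 0x7F 0xFF 0x42 0xAC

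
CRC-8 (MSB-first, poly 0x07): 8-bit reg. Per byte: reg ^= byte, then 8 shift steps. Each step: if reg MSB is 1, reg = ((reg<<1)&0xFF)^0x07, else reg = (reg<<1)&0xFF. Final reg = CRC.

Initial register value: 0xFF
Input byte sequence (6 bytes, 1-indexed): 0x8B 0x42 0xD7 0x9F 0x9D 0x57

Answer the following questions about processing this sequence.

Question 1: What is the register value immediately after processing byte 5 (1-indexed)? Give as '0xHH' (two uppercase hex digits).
Answer: 0x67

Derivation:
After byte 1 (0x8B): reg=0x4B
After byte 2 (0x42): reg=0x3F
After byte 3 (0xD7): reg=0x96
After byte 4 (0x9F): reg=0x3F
After byte 5 (0x9D): reg=0x67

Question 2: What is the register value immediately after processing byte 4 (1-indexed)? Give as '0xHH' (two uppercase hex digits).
After byte 1 (0x8B): reg=0x4B
After byte 2 (0x42): reg=0x3F
After byte 3 (0xD7): reg=0x96
After byte 4 (0x9F): reg=0x3F

Answer: 0x3F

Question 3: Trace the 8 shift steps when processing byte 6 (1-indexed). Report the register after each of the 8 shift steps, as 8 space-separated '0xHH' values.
After byte 1 (0x8B): reg=0x4B
After byte 2 (0x42): reg=0x3F
After byte 3 (0xD7): reg=0x96
After byte 4 (0x9F): reg=0x3F
After byte 5 (0x9D): reg=0x67
Register before byte 6: 0x67
After XOR with byte 0x57: 0x30

Answer: 0x60 0xC0 0x87 0x09 0x12 0x24 0x48 0x90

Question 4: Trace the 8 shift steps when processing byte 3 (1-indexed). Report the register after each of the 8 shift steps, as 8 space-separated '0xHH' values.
After byte 1 (0x8B): reg=0x4B
After byte 2 (0x42): reg=0x3F
Register before byte 3: 0x3F
After XOR with byte 0xD7: 0xE8

Answer: 0xD7 0xA9 0x55 0xAA 0x53 0xA6 0x4B 0x96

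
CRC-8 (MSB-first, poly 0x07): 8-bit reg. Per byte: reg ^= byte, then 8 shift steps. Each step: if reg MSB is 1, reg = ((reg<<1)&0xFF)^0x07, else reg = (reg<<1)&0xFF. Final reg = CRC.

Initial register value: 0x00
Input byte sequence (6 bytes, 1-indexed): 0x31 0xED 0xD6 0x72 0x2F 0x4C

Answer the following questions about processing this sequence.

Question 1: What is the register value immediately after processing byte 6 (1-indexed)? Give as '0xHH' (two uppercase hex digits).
After byte 1 (0x31): reg=0x97
After byte 2 (0xED): reg=0x61
After byte 3 (0xD6): reg=0x0C
After byte 4 (0x72): reg=0x7D
After byte 5 (0x2F): reg=0xB9
After byte 6 (0x4C): reg=0xC5

Answer: 0xC5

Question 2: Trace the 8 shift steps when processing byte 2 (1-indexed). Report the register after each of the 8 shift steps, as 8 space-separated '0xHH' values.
Answer: 0xF4 0xEF 0xD9 0xB5 0x6D 0xDA 0xB3 0x61

Derivation:
After byte 1 (0x31): reg=0x97
Register before byte 2: 0x97
After XOR with byte 0xED: 0x7A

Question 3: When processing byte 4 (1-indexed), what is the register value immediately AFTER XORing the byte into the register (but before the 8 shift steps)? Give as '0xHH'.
Answer: 0x7E

Derivation:
Register before byte 4: 0x0C
Byte 4: 0x72
0x0C XOR 0x72 = 0x7E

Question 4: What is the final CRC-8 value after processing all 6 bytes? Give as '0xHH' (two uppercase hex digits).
Answer: 0xC5

Derivation:
After byte 1 (0x31): reg=0x97
After byte 2 (0xED): reg=0x61
After byte 3 (0xD6): reg=0x0C
After byte 4 (0x72): reg=0x7D
After byte 5 (0x2F): reg=0xB9
After byte 6 (0x4C): reg=0xC5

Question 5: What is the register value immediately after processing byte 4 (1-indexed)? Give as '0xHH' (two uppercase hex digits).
Answer: 0x7D

Derivation:
After byte 1 (0x31): reg=0x97
After byte 2 (0xED): reg=0x61
After byte 3 (0xD6): reg=0x0C
After byte 4 (0x72): reg=0x7D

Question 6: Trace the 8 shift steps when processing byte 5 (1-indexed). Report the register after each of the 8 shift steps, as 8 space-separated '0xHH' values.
Answer: 0xA4 0x4F 0x9E 0x3B 0x76 0xEC 0xDF 0xB9

Derivation:
After byte 1 (0x31): reg=0x97
After byte 2 (0xED): reg=0x61
After byte 3 (0xD6): reg=0x0C
After byte 4 (0x72): reg=0x7D
Register before byte 5: 0x7D
After XOR with byte 0x2F: 0x52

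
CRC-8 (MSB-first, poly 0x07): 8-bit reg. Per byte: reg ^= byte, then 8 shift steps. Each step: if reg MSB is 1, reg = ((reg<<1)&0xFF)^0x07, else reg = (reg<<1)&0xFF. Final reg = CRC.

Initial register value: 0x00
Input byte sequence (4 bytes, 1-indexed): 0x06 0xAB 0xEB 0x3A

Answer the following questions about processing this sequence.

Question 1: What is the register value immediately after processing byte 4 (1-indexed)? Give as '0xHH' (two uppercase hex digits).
Answer: 0xA2

Derivation:
After byte 1 (0x06): reg=0x12
After byte 2 (0xAB): reg=0x26
After byte 3 (0xEB): reg=0x6D
After byte 4 (0x3A): reg=0xA2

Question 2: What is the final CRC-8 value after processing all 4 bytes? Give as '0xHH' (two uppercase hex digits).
Answer: 0xA2

Derivation:
After byte 1 (0x06): reg=0x12
After byte 2 (0xAB): reg=0x26
After byte 3 (0xEB): reg=0x6D
After byte 4 (0x3A): reg=0xA2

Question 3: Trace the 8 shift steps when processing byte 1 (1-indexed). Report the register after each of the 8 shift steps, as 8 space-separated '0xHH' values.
Register before byte 1: 0x00
After XOR with byte 0x06: 0x06

Answer: 0x0C 0x18 0x30 0x60 0xC0 0x87 0x09 0x12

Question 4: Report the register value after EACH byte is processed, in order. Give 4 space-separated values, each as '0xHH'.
0x12 0x26 0x6D 0xA2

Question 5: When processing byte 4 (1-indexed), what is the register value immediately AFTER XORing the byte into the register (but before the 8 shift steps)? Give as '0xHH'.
Answer: 0x57

Derivation:
Register before byte 4: 0x6D
Byte 4: 0x3A
0x6D XOR 0x3A = 0x57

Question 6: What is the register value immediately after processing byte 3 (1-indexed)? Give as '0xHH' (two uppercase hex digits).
After byte 1 (0x06): reg=0x12
After byte 2 (0xAB): reg=0x26
After byte 3 (0xEB): reg=0x6D

Answer: 0x6D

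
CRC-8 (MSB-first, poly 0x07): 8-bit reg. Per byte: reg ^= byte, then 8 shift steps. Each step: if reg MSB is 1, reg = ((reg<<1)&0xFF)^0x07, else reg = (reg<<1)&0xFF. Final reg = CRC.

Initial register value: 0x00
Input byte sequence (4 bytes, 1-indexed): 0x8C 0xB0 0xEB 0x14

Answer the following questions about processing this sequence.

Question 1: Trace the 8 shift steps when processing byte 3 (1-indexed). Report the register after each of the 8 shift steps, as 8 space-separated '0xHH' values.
Answer: 0x77 0xEE 0xDB 0xB1 0x65 0xCA 0x93 0x21

Derivation:
After byte 1 (0x8C): reg=0xAD
After byte 2 (0xB0): reg=0x53
Register before byte 3: 0x53
After XOR with byte 0xEB: 0xB8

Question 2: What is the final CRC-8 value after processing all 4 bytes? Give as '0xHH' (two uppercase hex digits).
Answer: 0x8B

Derivation:
After byte 1 (0x8C): reg=0xAD
After byte 2 (0xB0): reg=0x53
After byte 3 (0xEB): reg=0x21
After byte 4 (0x14): reg=0x8B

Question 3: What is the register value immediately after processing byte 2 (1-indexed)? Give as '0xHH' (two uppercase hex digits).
After byte 1 (0x8C): reg=0xAD
After byte 2 (0xB0): reg=0x53

Answer: 0x53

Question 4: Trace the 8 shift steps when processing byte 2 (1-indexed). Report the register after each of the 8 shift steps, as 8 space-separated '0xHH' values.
After byte 1 (0x8C): reg=0xAD
Register before byte 2: 0xAD
After XOR with byte 0xB0: 0x1D

Answer: 0x3A 0x74 0xE8 0xD7 0xA9 0x55 0xAA 0x53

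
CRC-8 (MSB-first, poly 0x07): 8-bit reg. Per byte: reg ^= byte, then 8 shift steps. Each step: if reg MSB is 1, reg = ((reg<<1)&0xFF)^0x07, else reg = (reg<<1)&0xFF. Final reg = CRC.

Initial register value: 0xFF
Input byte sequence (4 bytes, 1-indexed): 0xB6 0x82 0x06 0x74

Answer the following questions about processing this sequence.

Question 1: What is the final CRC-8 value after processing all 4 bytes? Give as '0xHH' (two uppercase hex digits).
Answer: 0xD5

Derivation:
After byte 1 (0xB6): reg=0xF8
After byte 2 (0x82): reg=0x61
After byte 3 (0x06): reg=0x32
After byte 4 (0x74): reg=0xD5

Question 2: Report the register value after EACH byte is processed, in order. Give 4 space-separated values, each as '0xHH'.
0xF8 0x61 0x32 0xD5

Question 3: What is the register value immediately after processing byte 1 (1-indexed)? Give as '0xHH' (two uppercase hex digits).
After byte 1 (0xB6): reg=0xF8

Answer: 0xF8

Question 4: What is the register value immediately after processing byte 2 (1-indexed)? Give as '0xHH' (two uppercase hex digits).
Answer: 0x61

Derivation:
After byte 1 (0xB6): reg=0xF8
After byte 2 (0x82): reg=0x61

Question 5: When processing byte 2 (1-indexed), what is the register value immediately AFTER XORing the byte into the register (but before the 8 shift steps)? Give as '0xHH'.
Answer: 0x7A

Derivation:
Register before byte 2: 0xF8
Byte 2: 0x82
0xF8 XOR 0x82 = 0x7A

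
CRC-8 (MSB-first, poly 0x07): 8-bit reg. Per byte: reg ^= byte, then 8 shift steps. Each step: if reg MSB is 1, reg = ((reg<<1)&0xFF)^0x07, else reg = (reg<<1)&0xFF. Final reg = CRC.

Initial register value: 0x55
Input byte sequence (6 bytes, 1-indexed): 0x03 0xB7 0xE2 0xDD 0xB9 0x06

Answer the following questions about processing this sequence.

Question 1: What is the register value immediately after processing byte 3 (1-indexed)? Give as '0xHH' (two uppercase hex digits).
Answer: 0xDD

Derivation:
After byte 1 (0x03): reg=0xA5
After byte 2 (0xB7): reg=0x7E
After byte 3 (0xE2): reg=0xDD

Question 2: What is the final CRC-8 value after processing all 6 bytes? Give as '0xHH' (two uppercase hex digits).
After byte 1 (0x03): reg=0xA5
After byte 2 (0xB7): reg=0x7E
After byte 3 (0xE2): reg=0xDD
After byte 4 (0xDD): reg=0x00
After byte 5 (0xB9): reg=0x26
After byte 6 (0x06): reg=0xE0

Answer: 0xE0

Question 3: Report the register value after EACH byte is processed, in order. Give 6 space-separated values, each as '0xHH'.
0xA5 0x7E 0xDD 0x00 0x26 0xE0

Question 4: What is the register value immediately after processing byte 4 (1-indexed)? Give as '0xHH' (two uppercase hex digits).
Answer: 0x00

Derivation:
After byte 1 (0x03): reg=0xA5
After byte 2 (0xB7): reg=0x7E
After byte 3 (0xE2): reg=0xDD
After byte 4 (0xDD): reg=0x00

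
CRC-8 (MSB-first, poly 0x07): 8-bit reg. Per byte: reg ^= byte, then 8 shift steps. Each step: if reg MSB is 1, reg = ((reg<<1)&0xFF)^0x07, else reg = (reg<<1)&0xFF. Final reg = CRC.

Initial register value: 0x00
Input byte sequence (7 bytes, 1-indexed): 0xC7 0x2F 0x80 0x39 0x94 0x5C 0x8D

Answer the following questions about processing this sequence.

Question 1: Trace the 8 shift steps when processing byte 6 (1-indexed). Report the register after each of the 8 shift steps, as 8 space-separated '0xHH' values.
After byte 1 (0xC7): reg=0x5B
After byte 2 (0x2F): reg=0x4B
After byte 3 (0x80): reg=0x7F
After byte 4 (0x39): reg=0xD5
After byte 5 (0x94): reg=0xC0
Register before byte 6: 0xC0
After XOR with byte 0x5C: 0x9C

Answer: 0x3F 0x7E 0xFC 0xFF 0xF9 0xF5 0xED 0xDD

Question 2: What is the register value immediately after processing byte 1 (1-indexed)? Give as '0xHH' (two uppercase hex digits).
After byte 1 (0xC7): reg=0x5B

Answer: 0x5B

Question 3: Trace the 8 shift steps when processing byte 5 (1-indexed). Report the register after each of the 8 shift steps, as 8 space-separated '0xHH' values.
Answer: 0x82 0x03 0x06 0x0C 0x18 0x30 0x60 0xC0

Derivation:
After byte 1 (0xC7): reg=0x5B
After byte 2 (0x2F): reg=0x4B
After byte 3 (0x80): reg=0x7F
After byte 4 (0x39): reg=0xD5
Register before byte 5: 0xD5
After XOR with byte 0x94: 0x41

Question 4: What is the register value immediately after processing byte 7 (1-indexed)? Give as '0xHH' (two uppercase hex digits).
Answer: 0xB7

Derivation:
After byte 1 (0xC7): reg=0x5B
After byte 2 (0x2F): reg=0x4B
After byte 3 (0x80): reg=0x7F
After byte 4 (0x39): reg=0xD5
After byte 5 (0x94): reg=0xC0
After byte 6 (0x5C): reg=0xDD
After byte 7 (0x8D): reg=0xB7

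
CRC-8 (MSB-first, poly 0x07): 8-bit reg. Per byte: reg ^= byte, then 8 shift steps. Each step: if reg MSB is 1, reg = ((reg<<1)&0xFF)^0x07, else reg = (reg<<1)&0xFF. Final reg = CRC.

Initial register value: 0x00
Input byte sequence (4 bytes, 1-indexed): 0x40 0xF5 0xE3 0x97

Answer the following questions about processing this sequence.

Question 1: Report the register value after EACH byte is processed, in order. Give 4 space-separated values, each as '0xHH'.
0xC7 0x9E 0x74 0xA7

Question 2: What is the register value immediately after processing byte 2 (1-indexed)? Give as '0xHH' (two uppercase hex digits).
Answer: 0x9E

Derivation:
After byte 1 (0x40): reg=0xC7
After byte 2 (0xF5): reg=0x9E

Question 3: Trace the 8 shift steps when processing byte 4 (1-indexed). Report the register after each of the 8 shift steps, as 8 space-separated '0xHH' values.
After byte 1 (0x40): reg=0xC7
After byte 2 (0xF5): reg=0x9E
After byte 3 (0xE3): reg=0x74
Register before byte 4: 0x74
After XOR with byte 0x97: 0xE3

Answer: 0xC1 0x85 0x0D 0x1A 0x34 0x68 0xD0 0xA7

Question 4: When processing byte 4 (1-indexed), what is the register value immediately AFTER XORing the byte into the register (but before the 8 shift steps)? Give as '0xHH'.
Answer: 0xE3

Derivation:
Register before byte 4: 0x74
Byte 4: 0x97
0x74 XOR 0x97 = 0xE3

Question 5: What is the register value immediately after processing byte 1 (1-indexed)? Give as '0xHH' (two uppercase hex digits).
After byte 1 (0x40): reg=0xC7

Answer: 0xC7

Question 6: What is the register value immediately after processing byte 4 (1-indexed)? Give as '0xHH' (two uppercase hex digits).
Answer: 0xA7

Derivation:
After byte 1 (0x40): reg=0xC7
After byte 2 (0xF5): reg=0x9E
After byte 3 (0xE3): reg=0x74
After byte 4 (0x97): reg=0xA7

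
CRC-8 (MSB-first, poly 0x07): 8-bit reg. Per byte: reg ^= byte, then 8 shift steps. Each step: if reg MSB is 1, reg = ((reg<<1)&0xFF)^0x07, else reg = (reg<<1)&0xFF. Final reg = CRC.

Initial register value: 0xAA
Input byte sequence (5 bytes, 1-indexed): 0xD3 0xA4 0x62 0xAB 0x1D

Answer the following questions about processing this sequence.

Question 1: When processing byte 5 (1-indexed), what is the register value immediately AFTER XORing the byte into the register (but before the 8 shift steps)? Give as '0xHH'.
Register before byte 5: 0xF0
Byte 5: 0x1D
0xF0 XOR 0x1D = 0xED

Answer: 0xED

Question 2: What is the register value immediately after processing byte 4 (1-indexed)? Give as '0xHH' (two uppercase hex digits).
Answer: 0xF0

Derivation:
After byte 1 (0xD3): reg=0x68
After byte 2 (0xA4): reg=0x6A
After byte 3 (0x62): reg=0x38
After byte 4 (0xAB): reg=0xF0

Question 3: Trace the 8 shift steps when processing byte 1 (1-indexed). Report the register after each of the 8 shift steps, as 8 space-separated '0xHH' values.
Register before byte 1: 0xAA
After XOR with byte 0xD3: 0x79

Answer: 0xF2 0xE3 0xC1 0x85 0x0D 0x1A 0x34 0x68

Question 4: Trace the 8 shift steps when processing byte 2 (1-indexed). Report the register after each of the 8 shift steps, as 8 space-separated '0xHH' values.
After byte 1 (0xD3): reg=0x68
Register before byte 2: 0x68
After XOR with byte 0xA4: 0xCC

Answer: 0x9F 0x39 0x72 0xE4 0xCF 0x99 0x35 0x6A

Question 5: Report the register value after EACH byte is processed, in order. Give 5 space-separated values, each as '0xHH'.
0x68 0x6A 0x38 0xF0 0x8D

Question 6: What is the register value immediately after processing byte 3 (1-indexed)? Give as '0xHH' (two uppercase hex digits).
Answer: 0x38

Derivation:
After byte 1 (0xD3): reg=0x68
After byte 2 (0xA4): reg=0x6A
After byte 3 (0x62): reg=0x38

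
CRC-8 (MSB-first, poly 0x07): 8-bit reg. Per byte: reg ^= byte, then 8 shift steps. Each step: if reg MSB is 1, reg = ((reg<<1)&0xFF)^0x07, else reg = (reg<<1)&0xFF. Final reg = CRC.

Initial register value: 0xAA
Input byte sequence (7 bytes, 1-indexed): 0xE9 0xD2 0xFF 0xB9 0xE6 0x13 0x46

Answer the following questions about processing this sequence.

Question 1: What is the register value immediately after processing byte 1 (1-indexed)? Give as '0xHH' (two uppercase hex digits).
Answer: 0xCE

Derivation:
After byte 1 (0xE9): reg=0xCE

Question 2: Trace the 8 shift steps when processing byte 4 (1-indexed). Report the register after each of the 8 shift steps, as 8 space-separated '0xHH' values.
Answer: 0xC5 0x8D 0x1D 0x3A 0x74 0xE8 0xD7 0xA9

Derivation:
After byte 1 (0xE9): reg=0xCE
After byte 2 (0xD2): reg=0x54
After byte 3 (0xFF): reg=0x58
Register before byte 4: 0x58
After XOR with byte 0xB9: 0xE1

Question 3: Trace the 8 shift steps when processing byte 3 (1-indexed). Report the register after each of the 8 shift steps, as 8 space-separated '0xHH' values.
After byte 1 (0xE9): reg=0xCE
After byte 2 (0xD2): reg=0x54
Register before byte 3: 0x54
After XOR with byte 0xFF: 0xAB

Answer: 0x51 0xA2 0x43 0x86 0x0B 0x16 0x2C 0x58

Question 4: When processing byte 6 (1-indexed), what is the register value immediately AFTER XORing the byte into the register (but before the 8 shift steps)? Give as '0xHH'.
Answer: 0xF9

Derivation:
Register before byte 6: 0xEA
Byte 6: 0x13
0xEA XOR 0x13 = 0xF9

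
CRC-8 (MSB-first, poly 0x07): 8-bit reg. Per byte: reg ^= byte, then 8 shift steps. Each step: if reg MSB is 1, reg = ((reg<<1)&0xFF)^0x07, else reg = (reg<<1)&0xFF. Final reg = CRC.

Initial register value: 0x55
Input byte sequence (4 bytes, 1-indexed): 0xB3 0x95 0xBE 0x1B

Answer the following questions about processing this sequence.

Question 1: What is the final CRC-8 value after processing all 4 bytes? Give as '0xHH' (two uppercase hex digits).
Answer: 0xA1

Derivation:
After byte 1 (0xB3): reg=0xBC
After byte 2 (0x95): reg=0xDF
After byte 3 (0xBE): reg=0x20
After byte 4 (0x1B): reg=0xA1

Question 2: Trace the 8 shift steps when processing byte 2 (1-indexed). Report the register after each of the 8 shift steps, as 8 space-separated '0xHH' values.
Answer: 0x52 0xA4 0x4F 0x9E 0x3B 0x76 0xEC 0xDF

Derivation:
After byte 1 (0xB3): reg=0xBC
Register before byte 2: 0xBC
After XOR with byte 0x95: 0x29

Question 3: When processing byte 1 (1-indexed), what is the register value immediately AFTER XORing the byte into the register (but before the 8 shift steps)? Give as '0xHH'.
Answer: 0xE6

Derivation:
Register before byte 1: 0x55
Byte 1: 0xB3
0x55 XOR 0xB3 = 0xE6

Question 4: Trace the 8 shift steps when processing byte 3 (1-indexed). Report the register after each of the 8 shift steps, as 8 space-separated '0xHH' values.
After byte 1 (0xB3): reg=0xBC
After byte 2 (0x95): reg=0xDF
Register before byte 3: 0xDF
After XOR with byte 0xBE: 0x61

Answer: 0xC2 0x83 0x01 0x02 0x04 0x08 0x10 0x20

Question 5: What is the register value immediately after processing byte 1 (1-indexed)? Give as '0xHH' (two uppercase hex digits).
Answer: 0xBC

Derivation:
After byte 1 (0xB3): reg=0xBC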